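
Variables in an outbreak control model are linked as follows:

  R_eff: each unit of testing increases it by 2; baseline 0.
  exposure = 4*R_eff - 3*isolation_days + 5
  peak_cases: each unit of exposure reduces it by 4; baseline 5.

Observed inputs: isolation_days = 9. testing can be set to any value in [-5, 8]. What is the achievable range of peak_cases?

Substituting into the exposure equation gives exposure = 8*testing - 22.
Substituting into the peak_cases equation gives peak_cases = -32*testing + 93.
Linear in testing, so extremes are at the endpoints: testing = -5 gives peak_cases = 253; testing = 8 gives peak_cases = -163.

-163 to 253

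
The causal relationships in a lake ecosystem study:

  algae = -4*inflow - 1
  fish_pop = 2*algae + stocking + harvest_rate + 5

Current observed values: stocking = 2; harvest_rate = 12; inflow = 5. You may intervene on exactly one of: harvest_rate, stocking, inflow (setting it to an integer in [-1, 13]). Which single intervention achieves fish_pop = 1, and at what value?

Intervening on harvest_rate: fish_pop = harvest_rate - 35. Reaching 1 requires harvest_rate = 36, outside [-1, 13].
Intervening on stocking: fish_pop = stocking - 25. Reaching 1 requires stocking = 26, outside [-1, 13].
Intervening on inflow: with other inputs at their observed values, fish_pop = -8*inflow + 17. Solving for 1 gives inflow = 2, within [-1, 13].

set inflow = 2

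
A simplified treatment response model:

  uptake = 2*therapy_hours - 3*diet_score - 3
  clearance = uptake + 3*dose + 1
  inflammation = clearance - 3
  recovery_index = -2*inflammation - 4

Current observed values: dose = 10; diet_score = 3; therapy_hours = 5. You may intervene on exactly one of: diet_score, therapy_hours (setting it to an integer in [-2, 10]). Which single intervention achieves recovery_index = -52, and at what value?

Intervening on diet_score: recovery_index = 6*diet_score - 74. Reaching -52 requires diet_score = 11/3, not an integer.
Intervening on therapy_hours: with other inputs at their observed values, recovery_index = -4*therapy_hours - 36. Solving for -52 gives therapy_hours = 4, within [-2, 10].

set therapy_hours = 4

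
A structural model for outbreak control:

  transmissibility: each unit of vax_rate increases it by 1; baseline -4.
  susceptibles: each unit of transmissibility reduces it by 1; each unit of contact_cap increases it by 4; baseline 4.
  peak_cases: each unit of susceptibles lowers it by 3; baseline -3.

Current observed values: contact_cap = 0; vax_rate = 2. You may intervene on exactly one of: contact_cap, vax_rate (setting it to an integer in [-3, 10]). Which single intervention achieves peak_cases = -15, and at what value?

set vax_rate = 4

Intervening on contact_cap: peak_cases = -12*contact_cap - 21. Reaching -15 requires contact_cap = -1/2, not an integer.
Intervening on vax_rate: with other inputs at their observed values, peak_cases = 3*vax_rate - 27. Solving for -15 gives vax_rate = 4, within [-3, 10].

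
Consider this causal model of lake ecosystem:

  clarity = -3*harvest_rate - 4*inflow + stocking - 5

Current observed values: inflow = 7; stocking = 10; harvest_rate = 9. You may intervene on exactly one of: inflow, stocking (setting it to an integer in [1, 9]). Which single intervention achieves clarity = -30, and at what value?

Intervening on inflow: with other inputs at their observed values, clarity = -4*inflow - 22. Solving for -30 gives inflow = 2, within [1, 9].
Intervening on stocking: clarity = stocking - 60. Reaching -30 requires stocking = 30, outside [1, 9].

set inflow = 2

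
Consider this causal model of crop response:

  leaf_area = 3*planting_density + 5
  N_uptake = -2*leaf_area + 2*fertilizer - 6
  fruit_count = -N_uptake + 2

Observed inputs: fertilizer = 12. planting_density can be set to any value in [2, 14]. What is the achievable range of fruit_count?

6 to 78

Substituting into the N_uptake equation gives N_uptake = -6*planting_density + 8.
fruit_count becomes 6*planting_density - 6.
Linear in planting_density, so extremes are at the endpoints: planting_density = 2 gives fruit_count = 6; planting_density = 14 gives fruit_count = 78.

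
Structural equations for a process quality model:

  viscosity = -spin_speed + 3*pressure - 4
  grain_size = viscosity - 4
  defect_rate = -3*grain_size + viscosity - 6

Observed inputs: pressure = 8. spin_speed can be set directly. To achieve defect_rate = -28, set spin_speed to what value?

Substituting into the viscosity equation gives viscosity = -spin_speed + 20.
Substituting into the grain_size equation gives grain_size = -spin_speed + 16.
Substituting into the defect_rate equation gives defect_rate = 2*spin_speed - 34.
Solve 2*spin_speed - 34 = -28: spin_speed = (-28 + 34) / 2 = 3.

spin_speed = 3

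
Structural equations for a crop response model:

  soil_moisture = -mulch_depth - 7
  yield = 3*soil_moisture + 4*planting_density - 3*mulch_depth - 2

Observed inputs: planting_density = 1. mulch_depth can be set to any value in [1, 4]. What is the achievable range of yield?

Substituting into the yield equation gives yield = -6*mulch_depth - 19.
Linear in mulch_depth, so extremes are at the endpoints: mulch_depth = 1 gives yield = -25; mulch_depth = 4 gives yield = -43.

-43 to -25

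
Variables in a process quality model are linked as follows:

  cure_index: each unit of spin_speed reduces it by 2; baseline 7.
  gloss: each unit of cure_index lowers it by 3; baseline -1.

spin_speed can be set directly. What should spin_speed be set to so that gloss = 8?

Substituting into the gloss equation gives gloss = 6*spin_speed - 22.
Solve 6*spin_speed - 22 = 8: spin_speed = (8 + 22) / 6 = 5.

spin_speed = 5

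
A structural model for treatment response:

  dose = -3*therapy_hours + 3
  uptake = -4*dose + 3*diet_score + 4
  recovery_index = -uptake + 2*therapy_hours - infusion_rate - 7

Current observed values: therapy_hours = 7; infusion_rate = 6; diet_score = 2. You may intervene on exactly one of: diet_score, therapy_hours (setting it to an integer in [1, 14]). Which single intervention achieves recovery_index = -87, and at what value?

set diet_score = 4

Intervening on diet_score: with other inputs at their observed values, recovery_index = -3*diet_score - 75. Solving for -87 gives diet_score = 4, within [1, 14].
Intervening on therapy_hours: recovery_index = -10*therapy_hours - 11. Reaching -87 requires therapy_hours = 38/5, not an integer.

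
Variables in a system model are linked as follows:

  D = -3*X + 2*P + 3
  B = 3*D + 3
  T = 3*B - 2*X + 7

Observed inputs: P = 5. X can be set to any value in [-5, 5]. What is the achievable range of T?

-12 to 278

Substituting into the D equation gives D = -3*X + 13.
So B = -9*X + 42.
T becomes -29*X + 133.
Linear in X, so extremes are at the endpoints: X = -5 gives T = 278; X = 5 gives T = -12.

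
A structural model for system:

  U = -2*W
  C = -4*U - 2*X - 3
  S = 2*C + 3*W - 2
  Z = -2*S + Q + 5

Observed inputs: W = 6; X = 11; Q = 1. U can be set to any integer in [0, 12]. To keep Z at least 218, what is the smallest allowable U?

Intervening on U fixes its value directly, overriding its dependence on W.
Substituting into the C equation gives C = -4*U - 25.
Substituting into the S equation gives S = -8*U - 34.
Substituting into the Z equation gives Z = 16*U + 74.
Require 16*U + 74 ≥ 218, so U ≥ 9.
The smallest integer in [0, 12] satisfying this is 9.

U = 9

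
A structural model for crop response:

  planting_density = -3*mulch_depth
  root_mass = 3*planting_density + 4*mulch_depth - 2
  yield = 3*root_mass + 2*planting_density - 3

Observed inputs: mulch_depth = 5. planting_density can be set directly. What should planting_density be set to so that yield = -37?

Intervening on planting_density fixes its value directly, overriding its dependence on mulch_depth.
Substituting into the root_mass equation gives root_mass = 3*planting_density + 18.
Substituting into the yield equation gives yield = 11*planting_density + 51.
Solve 11*planting_density + 51 = -37: planting_density = (-37 - 51) / 11 = -8.

planting_density = -8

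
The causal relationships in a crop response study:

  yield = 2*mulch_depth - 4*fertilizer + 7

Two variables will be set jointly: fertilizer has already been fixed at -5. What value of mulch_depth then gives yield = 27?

mulch_depth = 0

With fertilizer held at -5:
Substituting into the yield equation gives yield = 2*mulch_depth + 27.
Solve 2*mulch_depth + 27 = 27: mulch_depth = (27 - 27) / 2 = 0.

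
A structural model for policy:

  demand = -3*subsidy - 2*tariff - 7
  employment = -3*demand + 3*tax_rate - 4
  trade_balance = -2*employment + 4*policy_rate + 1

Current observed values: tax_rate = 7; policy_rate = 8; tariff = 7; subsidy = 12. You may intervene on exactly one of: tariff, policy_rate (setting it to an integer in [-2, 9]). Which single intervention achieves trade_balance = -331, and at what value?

set tariff = 6

Intervening on tariff: with other inputs at their observed values, trade_balance = -12*tariff - 259. Solving for -331 gives tariff = 6, within [-2, 9].
Intervening on policy_rate: trade_balance = 4*policy_rate - 375. Reaching -331 requires policy_rate = 11, outside [-2, 9].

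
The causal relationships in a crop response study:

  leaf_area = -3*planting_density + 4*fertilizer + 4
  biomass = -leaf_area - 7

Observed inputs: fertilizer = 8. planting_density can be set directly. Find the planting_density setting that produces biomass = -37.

Substituting into the leaf_area equation gives leaf_area = -3*planting_density + 36.
Substituting into the biomass equation gives biomass = 3*planting_density - 43.
Solve 3*planting_density - 43 = -37: planting_density = (-37 + 43) / 3 = 2.

planting_density = 2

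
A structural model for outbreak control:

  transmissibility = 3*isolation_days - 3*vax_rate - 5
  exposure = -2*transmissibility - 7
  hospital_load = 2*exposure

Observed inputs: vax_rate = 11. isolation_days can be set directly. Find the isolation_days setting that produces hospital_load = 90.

Substituting into the transmissibility equation gives transmissibility = 3*isolation_days - 38.
This gives exposure = -6*isolation_days + 69.
Substituting into the hospital_load equation gives hospital_load = -12*isolation_days + 138.
Solve -12*isolation_days + 138 = 90: isolation_days = (90 - 138) / -12 = 4.

isolation_days = 4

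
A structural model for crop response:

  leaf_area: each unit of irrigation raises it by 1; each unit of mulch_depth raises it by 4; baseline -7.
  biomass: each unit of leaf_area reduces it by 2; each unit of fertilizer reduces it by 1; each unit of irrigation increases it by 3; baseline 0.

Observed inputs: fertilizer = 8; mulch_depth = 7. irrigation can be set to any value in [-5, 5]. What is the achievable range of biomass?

-55 to -45

Substituting into the leaf_area equation gives leaf_area = irrigation + 21.
Substituting into the biomass equation gives biomass = irrigation - 50.
Linear in irrigation, so extremes are at the endpoints: irrigation = -5 gives biomass = -55; irrigation = 5 gives biomass = -45.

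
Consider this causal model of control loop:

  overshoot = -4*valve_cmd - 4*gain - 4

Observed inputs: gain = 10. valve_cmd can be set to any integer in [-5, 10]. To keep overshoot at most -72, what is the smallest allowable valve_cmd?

valve_cmd = 7

Substituting into the overshoot equation gives overshoot = -4*valve_cmd - 44.
Require -4*valve_cmd - 44 ≤ -72, so valve_cmd ≥ 7.
The smallest integer in [-5, 10] satisfying this is 7.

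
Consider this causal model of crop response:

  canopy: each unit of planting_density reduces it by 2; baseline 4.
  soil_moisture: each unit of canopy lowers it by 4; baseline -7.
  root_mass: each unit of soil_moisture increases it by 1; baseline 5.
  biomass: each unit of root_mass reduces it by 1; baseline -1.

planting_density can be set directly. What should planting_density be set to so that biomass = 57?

planting_density = -5

Substituting into the soil_moisture equation gives soil_moisture = 8*planting_density - 23.
This gives root_mass = 8*planting_density - 18.
This gives biomass = -8*planting_density + 17.
Solve -8*planting_density + 17 = 57: planting_density = (57 - 17) / -8 = -5.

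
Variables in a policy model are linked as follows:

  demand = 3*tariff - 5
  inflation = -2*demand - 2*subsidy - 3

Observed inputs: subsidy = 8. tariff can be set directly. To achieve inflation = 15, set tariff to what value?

tariff = -4

Substituting into the inflation equation gives inflation = -6*tariff - 9.
Solve -6*tariff - 9 = 15: tariff = (15 + 9) / -6 = -4.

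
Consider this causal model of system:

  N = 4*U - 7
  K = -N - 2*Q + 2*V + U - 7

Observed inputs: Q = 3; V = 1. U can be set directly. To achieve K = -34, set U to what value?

Substituting into the K equation gives K = -3*U - 4.
Solve -3*U - 4 = -34: U = (-34 + 4) / -3 = 10.

U = 10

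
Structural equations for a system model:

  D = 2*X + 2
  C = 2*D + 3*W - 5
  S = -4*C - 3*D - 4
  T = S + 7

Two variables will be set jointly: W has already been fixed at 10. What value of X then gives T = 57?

With W held at 10:
Substituting into the C equation gives C = 4*X + 29.
Substituting into the S equation gives S = -22*X - 126.
Substituting into the T equation gives T = -22*X - 119.
Solve -22*X - 119 = 57: X = (57 + 119) / -22 = -8.

X = -8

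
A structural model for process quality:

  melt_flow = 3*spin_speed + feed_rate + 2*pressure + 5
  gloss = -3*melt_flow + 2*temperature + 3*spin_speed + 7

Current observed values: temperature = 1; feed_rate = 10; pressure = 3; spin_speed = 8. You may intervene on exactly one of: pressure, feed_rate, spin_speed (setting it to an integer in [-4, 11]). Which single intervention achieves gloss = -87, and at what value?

Intervening on pressure: gloss = -6*pressure - 84. Reaching -87 requires pressure = 1/2, not an integer.
Intervening on feed_rate: with other inputs at their observed values, gloss = -3*feed_rate - 72. Solving for -87 gives feed_rate = 5, within [-4, 11].
Intervening on spin_speed: gloss = -6*spin_speed - 54. Reaching -87 requires spin_speed = 11/2, not an integer.

set feed_rate = 5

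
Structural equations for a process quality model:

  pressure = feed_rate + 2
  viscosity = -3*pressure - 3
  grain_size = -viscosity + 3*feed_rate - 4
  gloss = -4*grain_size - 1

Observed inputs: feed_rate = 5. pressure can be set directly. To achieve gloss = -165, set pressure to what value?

Intervening on pressure fixes its value directly, overriding its dependence on feed_rate.
Substituting into the grain_size equation gives grain_size = 3*pressure + 14.
Substituting into the gloss equation gives gloss = -12*pressure - 57.
Solve -12*pressure - 57 = -165: pressure = (-165 + 57) / -12 = 9.

pressure = 9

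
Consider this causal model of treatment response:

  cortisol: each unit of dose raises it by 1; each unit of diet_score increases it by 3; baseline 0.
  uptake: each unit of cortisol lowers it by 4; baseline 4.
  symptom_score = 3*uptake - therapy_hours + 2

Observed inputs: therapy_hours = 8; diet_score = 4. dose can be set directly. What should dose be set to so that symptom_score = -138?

dose = 0

Substituting into the cortisol equation gives cortisol = dose + 12.
So uptake = -4*dose - 44.
Substituting into the symptom_score equation gives symptom_score = -12*dose - 138.
Solve -12*dose - 138 = -138: dose = (-138 + 138) / -12 = 0.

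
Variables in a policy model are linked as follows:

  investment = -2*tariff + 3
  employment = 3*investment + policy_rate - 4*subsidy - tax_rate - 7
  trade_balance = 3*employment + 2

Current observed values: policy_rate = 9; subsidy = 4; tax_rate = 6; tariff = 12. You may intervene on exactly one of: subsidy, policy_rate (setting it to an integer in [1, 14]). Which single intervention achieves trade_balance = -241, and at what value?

set policy_rate = 11

Intervening on subsidy: trade_balance = -12*subsidy - 199. Reaching -241 requires subsidy = 7/2, not an integer.
Intervening on policy_rate: with other inputs at their observed values, trade_balance = 3*policy_rate - 274. Solving for -241 gives policy_rate = 11, within [1, 14].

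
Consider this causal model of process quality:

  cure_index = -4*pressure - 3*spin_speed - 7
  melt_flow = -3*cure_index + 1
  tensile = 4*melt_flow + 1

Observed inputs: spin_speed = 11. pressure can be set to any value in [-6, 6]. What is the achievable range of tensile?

Substituting into the cure_index equation gives cure_index = -4*pressure - 40.
Substituting into the melt_flow equation gives melt_flow = 12*pressure + 121.
Substituting into the tensile equation gives tensile = 48*pressure + 485.
Linear in pressure, so extremes are at the endpoints: pressure = -6 gives tensile = 197; pressure = 6 gives tensile = 773.

197 to 773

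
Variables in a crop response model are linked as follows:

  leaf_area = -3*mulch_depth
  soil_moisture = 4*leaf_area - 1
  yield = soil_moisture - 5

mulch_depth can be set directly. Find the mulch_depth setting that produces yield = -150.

mulch_depth = 12

Substituting into the soil_moisture equation gives soil_moisture = -12*mulch_depth - 1.
This gives yield = -12*mulch_depth - 6.
Solve -12*mulch_depth - 6 = -150: mulch_depth = (-150 + 6) / -12 = 12.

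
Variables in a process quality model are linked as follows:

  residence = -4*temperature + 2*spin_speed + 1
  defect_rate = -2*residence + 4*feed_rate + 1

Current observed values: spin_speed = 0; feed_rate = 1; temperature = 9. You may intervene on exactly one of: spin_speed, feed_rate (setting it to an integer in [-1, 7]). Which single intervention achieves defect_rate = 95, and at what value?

Intervening on spin_speed: defect_rate = -4*spin_speed + 75. Reaching 95 requires spin_speed = -5, outside [-1, 7].
Intervening on feed_rate: with other inputs at their observed values, defect_rate = 4*feed_rate + 71. Solving for 95 gives feed_rate = 6, within [-1, 7].

set feed_rate = 6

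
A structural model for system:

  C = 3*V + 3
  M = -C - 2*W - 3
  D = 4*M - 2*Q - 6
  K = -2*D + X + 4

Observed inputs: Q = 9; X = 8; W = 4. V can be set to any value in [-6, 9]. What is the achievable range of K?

Substituting into the M equation gives M = -3*V - 14.
Substituting into the D equation gives D = -12*V - 80.
Substituting into the K equation gives K = 24*V + 172.
Linear in V, so extremes are at the endpoints: V = -6 gives K = 28; V = 9 gives K = 388.

28 to 388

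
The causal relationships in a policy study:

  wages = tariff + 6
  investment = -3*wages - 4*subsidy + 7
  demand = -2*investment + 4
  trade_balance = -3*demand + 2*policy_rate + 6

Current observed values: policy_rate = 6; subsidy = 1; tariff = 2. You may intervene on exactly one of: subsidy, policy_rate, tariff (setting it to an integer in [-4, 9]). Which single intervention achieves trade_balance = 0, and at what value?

Intervening on subsidy: with other inputs at their observed values, trade_balance = -24*subsidy - 96. Solving for 0 gives subsidy = -4, within [-4, 9].
Intervening on policy_rate: trade_balance = 2*policy_rate - 132. Reaching 0 requires policy_rate = 66, outside [-4, 9].
Intervening on tariff: trade_balance = -18*tariff - 84. Reaching 0 requires tariff = -14/3, not an integer.

set subsidy = -4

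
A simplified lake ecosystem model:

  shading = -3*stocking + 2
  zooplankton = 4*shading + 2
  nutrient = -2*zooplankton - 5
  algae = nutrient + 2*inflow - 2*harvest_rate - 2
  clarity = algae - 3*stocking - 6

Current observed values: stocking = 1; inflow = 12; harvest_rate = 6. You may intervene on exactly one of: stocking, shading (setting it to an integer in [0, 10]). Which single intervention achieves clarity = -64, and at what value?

set shading = 7

Intervening on stocking: clarity = 21*stocking - 21. Reaching -64 requires stocking = -43/21, not an integer.
Intervening on shading: with other inputs at their observed values, clarity = -8*shading - 8. Solving for -64 gives shading = 7, within [0, 10].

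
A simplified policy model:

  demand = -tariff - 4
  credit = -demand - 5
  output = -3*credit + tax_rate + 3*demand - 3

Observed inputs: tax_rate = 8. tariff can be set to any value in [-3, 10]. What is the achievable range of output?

Substituting into the credit equation gives credit = tariff - 1.
Substituting into the output equation gives output = -6*tariff - 4.
Linear in tariff, so extremes are at the endpoints: tariff = -3 gives output = 14; tariff = 10 gives output = -64.

-64 to 14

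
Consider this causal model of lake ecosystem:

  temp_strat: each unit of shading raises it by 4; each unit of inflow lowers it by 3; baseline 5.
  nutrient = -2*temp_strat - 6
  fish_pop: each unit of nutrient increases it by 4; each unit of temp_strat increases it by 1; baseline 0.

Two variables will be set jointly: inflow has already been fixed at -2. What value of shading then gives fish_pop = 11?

shading = -4

With inflow held at -2:
Substituting into the temp_strat equation gives temp_strat = 4*shading + 11.
nutrient becomes -8*shading - 28.
Substituting into the fish_pop equation gives fish_pop = -28*shading - 101.
Solve -28*shading - 101 = 11: shading = (11 + 101) / -28 = -4.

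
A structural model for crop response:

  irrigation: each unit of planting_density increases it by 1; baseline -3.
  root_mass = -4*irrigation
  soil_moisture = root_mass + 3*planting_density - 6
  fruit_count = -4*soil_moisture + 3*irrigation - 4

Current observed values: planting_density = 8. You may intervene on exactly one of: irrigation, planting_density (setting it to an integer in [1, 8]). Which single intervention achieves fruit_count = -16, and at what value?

set planting_density = 3

Intervening on irrigation: fruit_count = 19*irrigation - 76. Reaching -16 requires irrigation = 60/19, not an integer.
Intervening on planting_density: with other inputs at their observed values, fruit_count = 7*planting_density - 37. Solving for -16 gives planting_density = 3, within [1, 8].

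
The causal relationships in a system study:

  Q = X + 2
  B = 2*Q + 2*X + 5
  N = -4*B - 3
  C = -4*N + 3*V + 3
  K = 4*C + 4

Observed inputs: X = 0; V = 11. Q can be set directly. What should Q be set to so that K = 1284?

Intervening on Q fixes its value directly, overriding its dependence on X.
Substituting into the B equation gives B = 2*Q + 5.
Substituting into the N equation gives N = -8*Q - 23.
Substituting into the C equation gives C = 32*Q + 128.
Substituting into the K equation gives K = 128*Q + 516.
Solve 128*Q + 516 = 1284: Q = (1284 - 516) / 128 = 6.

Q = 6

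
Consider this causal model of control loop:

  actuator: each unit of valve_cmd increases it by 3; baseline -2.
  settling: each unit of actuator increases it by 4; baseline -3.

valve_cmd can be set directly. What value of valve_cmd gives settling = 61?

Substituting into the settling equation gives settling = 12*valve_cmd - 11.
Solve 12*valve_cmd - 11 = 61: valve_cmd = (61 + 11) / 12 = 6.

valve_cmd = 6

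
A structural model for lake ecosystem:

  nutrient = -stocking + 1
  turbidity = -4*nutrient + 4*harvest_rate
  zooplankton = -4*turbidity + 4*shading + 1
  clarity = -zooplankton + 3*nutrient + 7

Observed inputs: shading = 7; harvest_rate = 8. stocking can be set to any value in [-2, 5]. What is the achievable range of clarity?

67 to 158

Substituting into the turbidity equation gives turbidity = 4*stocking + 28.
zooplankton becomes -16*stocking - 83.
This gives clarity = 13*stocking + 93.
Linear in stocking, so extremes are at the endpoints: stocking = -2 gives clarity = 67; stocking = 5 gives clarity = 158.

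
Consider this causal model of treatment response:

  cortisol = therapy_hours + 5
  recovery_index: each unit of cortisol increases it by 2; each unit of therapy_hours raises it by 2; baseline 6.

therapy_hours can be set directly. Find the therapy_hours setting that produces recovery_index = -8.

Substituting into the recovery_index equation gives recovery_index = 4*therapy_hours + 16.
Solve 4*therapy_hours + 16 = -8: therapy_hours = (-8 - 16) / 4 = -6.

therapy_hours = -6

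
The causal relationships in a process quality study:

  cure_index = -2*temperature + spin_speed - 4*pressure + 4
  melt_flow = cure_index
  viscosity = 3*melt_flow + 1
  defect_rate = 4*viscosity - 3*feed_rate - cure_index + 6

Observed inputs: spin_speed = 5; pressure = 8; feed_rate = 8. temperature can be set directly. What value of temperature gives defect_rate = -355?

Substituting into the cure_index equation gives cure_index = -2*temperature - 23.
melt_flow becomes -2*temperature - 23.
This gives viscosity = -6*temperature - 68.
This gives defect_rate = -22*temperature - 267.
Solve -22*temperature - 267 = -355: temperature = (-355 + 267) / -22 = 4.

temperature = 4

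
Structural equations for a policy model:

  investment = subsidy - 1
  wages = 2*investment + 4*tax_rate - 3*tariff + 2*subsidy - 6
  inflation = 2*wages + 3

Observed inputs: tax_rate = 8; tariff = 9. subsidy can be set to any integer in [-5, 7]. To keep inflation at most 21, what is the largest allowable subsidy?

Substituting into the wages equation gives wages = 4*subsidy - 3.
Substituting into the inflation equation gives inflation = 8*subsidy - 3.
Require 8*subsidy - 3 ≤ 21, so subsidy ≤ 3.
The largest integer in [-5, 7] satisfying this is 3.

subsidy = 3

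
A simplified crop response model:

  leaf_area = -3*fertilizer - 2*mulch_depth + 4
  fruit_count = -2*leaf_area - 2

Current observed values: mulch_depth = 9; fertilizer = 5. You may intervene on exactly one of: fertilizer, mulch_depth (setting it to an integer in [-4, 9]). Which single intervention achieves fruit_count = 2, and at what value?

Intervening on fertilizer: with other inputs at their observed values, fruit_count = 6*fertilizer + 26. Solving for 2 gives fertilizer = -4, within [-4, 9].
Intervening on mulch_depth: fruit_count = 4*mulch_depth + 20. Reaching 2 requires mulch_depth = -9/2, not an integer.

set fertilizer = -4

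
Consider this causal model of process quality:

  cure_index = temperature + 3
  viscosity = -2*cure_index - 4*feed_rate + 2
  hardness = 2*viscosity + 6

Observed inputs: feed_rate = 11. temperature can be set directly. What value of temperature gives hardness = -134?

Substituting into the viscosity equation gives viscosity = -2*temperature - 48.
Substituting into the hardness equation gives hardness = -4*temperature - 90.
Solve -4*temperature - 90 = -134: temperature = (-134 + 90) / -4 = 11.

temperature = 11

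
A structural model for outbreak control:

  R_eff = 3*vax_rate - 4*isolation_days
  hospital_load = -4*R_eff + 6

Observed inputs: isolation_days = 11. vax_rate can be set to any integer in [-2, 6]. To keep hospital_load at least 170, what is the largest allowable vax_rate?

Substituting into the R_eff equation gives R_eff = 3*vax_rate - 44.
Substituting into the hospital_load equation gives hospital_load = -12*vax_rate + 182.
Require -12*vax_rate + 182 ≥ 170, so vax_rate ≤ 1.
The largest integer in [-2, 6] satisfying this is 1.

vax_rate = 1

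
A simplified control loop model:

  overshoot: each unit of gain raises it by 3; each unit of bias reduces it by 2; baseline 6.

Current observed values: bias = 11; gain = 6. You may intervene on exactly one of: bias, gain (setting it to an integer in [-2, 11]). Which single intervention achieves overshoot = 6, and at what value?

Intervening on bias: with other inputs at their observed values, overshoot = -2*bias + 24. Solving for 6 gives bias = 9, within [-2, 11].
Intervening on gain: overshoot = 3*gain - 16. Reaching 6 requires gain = 22/3, not an integer.

set bias = 9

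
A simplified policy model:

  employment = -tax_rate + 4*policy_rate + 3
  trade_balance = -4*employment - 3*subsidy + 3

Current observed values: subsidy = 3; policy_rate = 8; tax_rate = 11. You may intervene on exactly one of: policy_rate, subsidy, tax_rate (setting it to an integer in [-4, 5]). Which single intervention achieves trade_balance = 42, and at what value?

Intervening on policy_rate: with other inputs at their observed values, trade_balance = -16*policy_rate + 26. Solving for 42 gives policy_rate = -1, within [-4, 5].
Intervening on subsidy: trade_balance = -3*subsidy - 93. Reaching 42 requires subsidy = -45, outside [-4, 5].
Intervening on tax_rate: trade_balance = 4*tax_rate - 146. Reaching 42 requires tax_rate = 47, outside [-4, 5].

set policy_rate = -1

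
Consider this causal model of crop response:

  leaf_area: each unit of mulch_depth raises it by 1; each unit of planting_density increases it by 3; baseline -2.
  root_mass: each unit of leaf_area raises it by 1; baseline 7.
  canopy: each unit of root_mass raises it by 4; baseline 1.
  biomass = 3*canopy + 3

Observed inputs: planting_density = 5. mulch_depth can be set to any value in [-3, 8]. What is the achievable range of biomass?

Substituting into the leaf_area equation gives leaf_area = mulch_depth + 13.
Substituting into the root_mass equation gives root_mass = mulch_depth + 20.
Substituting into the canopy equation gives canopy = 4*mulch_depth + 81.
Substituting into the biomass equation gives biomass = 12*mulch_depth + 246.
Linear in mulch_depth, so extremes are at the endpoints: mulch_depth = -3 gives biomass = 210; mulch_depth = 8 gives biomass = 342.

210 to 342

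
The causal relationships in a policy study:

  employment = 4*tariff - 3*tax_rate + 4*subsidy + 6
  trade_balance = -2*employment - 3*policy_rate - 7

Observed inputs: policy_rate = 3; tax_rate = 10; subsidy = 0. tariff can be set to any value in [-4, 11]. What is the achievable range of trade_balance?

Substituting into the employment equation gives employment = 4*tariff - 24.
Substituting into the trade_balance equation gives trade_balance = -8*tariff + 32.
Linear in tariff, so extremes are at the endpoints: tariff = -4 gives trade_balance = 64; tariff = 11 gives trade_balance = -56.

-56 to 64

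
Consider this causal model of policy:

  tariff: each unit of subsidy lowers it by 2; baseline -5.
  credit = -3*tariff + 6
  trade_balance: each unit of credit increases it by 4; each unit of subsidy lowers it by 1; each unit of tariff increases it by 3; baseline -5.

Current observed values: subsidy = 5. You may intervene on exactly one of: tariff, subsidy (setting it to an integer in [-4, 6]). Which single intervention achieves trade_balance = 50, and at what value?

set tariff = -4

Intervening on tariff: with other inputs at their observed values, trade_balance = -9*tariff + 14. Solving for 50 gives tariff = -4, within [-4, 6].
Intervening on subsidy: trade_balance = 17*subsidy + 64. Reaching 50 requires subsidy = -14/17, not an integer.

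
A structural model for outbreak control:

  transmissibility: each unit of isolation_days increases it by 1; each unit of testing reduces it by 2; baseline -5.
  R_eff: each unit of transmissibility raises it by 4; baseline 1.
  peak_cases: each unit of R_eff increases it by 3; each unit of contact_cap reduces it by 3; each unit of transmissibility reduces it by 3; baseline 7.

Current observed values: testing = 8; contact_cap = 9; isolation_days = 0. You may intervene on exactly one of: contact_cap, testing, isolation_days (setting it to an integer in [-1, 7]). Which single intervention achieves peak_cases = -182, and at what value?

set contact_cap = 1

Intervening on contact_cap: with other inputs at their observed values, peak_cases = -3*contact_cap - 179. Solving for -182 gives contact_cap = 1, within [-1, 7].
Intervening on testing: peak_cases = -18*testing - 62. Reaching -182 requires testing = 20/3, not an integer.
Intervening on isolation_days: peak_cases = 9*isolation_days - 206. Reaching -182 requires isolation_days = 8/3, not an integer.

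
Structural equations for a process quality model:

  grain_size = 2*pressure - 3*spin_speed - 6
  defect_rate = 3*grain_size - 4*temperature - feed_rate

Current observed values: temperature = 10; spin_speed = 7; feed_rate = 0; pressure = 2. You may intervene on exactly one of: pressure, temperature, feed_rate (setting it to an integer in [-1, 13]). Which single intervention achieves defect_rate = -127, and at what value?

Intervening on pressure: with other inputs at their observed values, defect_rate = 6*pressure - 121. Solving for -127 gives pressure = -1, within [-1, 13].
Intervening on temperature: defect_rate = -4*temperature - 69. Reaching -127 requires temperature = 29/2, not an integer.
Intervening on feed_rate: defect_rate = -feed_rate - 109. Reaching -127 requires feed_rate = 18, outside [-1, 13].

set pressure = -1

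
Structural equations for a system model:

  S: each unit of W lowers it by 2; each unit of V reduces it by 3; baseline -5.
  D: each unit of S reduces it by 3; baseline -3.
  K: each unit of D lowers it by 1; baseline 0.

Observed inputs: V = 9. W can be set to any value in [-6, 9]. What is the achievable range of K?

-147 to -57

Substituting into the S equation gives S = -2*W - 32.
This gives D = 6*W + 93.
This gives K = -6*W - 93.
Linear in W, so extremes are at the endpoints: W = -6 gives K = -57; W = 9 gives K = -147.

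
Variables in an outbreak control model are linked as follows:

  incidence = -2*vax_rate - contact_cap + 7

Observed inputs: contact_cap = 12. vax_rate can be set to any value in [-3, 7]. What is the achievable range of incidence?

-19 to 1

Substituting into the incidence equation gives incidence = -2*vax_rate - 5.
Linear in vax_rate, so extremes are at the endpoints: vax_rate = -3 gives incidence = 1; vax_rate = 7 gives incidence = -19.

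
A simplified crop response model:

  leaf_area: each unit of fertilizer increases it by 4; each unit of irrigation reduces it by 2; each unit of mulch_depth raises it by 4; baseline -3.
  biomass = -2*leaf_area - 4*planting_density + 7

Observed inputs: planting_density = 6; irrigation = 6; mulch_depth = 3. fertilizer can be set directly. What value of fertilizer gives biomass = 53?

fertilizer = -8

Substituting into the leaf_area equation gives leaf_area = 4*fertilizer - 3.
Substituting into the biomass equation gives biomass = -8*fertilizer - 11.
Solve -8*fertilizer - 11 = 53: fertilizer = (53 + 11) / -8 = -8.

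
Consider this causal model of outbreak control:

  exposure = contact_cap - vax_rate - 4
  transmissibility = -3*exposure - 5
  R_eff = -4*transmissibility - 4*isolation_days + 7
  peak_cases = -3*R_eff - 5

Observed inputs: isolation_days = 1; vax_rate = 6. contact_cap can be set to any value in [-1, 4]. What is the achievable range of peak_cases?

142 to 322

Substituting into the exposure equation gives exposure = contact_cap - 10.
So transmissibility = -3*contact_cap + 25.
Substituting into the R_eff equation gives R_eff = 12*contact_cap - 97.
Substituting into the peak_cases equation gives peak_cases = -36*contact_cap + 286.
Linear in contact_cap, so extremes are at the endpoints: contact_cap = -1 gives peak_cases = 322; contact_cap = 4 gives peak_cases = 142.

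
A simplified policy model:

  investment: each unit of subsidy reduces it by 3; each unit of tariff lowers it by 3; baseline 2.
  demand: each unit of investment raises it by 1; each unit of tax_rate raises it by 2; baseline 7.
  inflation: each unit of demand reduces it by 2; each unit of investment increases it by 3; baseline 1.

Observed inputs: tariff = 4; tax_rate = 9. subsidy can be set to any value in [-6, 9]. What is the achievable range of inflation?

-86 to -41

Substituting into the investment equation gives investment = -3*subsidy - 10.
demand becomes -3*subsidy + 15.
inflation becomes -3*subsidy - 59.
Linear in subsidy, so extremes are at the endpoints: subsidy = -6 gives inflation = -41; subsidy = 9 gives inflation = -86.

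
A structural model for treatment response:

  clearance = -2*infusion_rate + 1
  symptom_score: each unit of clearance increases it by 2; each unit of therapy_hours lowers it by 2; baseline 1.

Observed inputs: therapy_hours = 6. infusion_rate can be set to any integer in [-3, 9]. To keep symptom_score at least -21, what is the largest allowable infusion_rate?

Substituting into the symptom_score equation gives symptom_score = -4*infusion_rate - 9.
Require -4*infusion_rate - 9 ≥ -21, so infusion_rate ≤ 3.
The largest integer in [-3, 9] satisfying this is 3.

infusion_rate = 3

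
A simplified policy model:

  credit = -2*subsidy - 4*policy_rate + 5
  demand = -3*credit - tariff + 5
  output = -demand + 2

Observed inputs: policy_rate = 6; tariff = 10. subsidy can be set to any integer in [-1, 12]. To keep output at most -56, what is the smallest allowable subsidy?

subsidy = 1

Substituting into the credit equation gives credit = -2*subsidy - 19.
demand becomes 6*subsidy + 52.
Substituting into the output equation gives output = -6*subsidy - 50.
Require -6*subsidy - 50 ≤ -56, so subsidy ≥ 1.
The smallest integer in [-1, 12] satisfying this is 1.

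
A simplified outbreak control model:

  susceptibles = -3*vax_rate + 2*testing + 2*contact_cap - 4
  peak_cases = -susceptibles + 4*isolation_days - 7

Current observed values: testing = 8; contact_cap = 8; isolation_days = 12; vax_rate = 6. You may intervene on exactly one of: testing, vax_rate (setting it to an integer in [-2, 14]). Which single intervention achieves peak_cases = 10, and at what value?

set vax_rate = -1

Intervening on testing: peak_cases = -2*testing + 47. Reaching 10 requires testing = 37/2, not an integer.
Intervening on vax_rate: with other inputs at their observed values, peak_cases = 3*vax_rate + 13. Solving for 10 gives vax_rate = -1, within [-2, 14].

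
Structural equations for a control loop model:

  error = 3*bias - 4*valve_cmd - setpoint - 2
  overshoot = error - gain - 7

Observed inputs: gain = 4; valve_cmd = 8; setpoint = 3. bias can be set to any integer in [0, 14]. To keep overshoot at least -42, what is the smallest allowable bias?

Substituting into the error equation gives error = 3*bias - 37.
Substituting into the overshoot equation gives overshoot = 3*bias - 48.
Require 3*bias - 48 ≥ -42, so bias ≥ 2.
The smallest integer in [0, 14] satisfying this is 2.

bias = 2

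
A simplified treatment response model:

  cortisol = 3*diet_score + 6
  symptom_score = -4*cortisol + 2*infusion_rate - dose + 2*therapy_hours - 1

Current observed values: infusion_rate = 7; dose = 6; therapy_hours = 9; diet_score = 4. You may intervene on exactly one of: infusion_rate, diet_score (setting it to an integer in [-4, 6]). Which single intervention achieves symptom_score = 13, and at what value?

Intervening on infusion_rate: symptom_score = 2*infusion_rate - 61. Reaching 13 requires infusion_rate = 37, outside [-4, 6].
Intervening on diet_score: with other inputs at their observed values, symptom_score = -12*diet_score + 1. Solving for 13 gives diet_score = -1, within [-4, 6].

set diet_score = -1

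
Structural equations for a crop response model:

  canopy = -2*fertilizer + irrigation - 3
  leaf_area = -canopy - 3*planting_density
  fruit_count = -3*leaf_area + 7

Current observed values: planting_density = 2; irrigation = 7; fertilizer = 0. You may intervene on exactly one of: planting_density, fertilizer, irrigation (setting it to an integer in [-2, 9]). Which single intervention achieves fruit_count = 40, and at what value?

Intervening on planting_density: fruit_count = 9*planting_density + 19. Reaching 40 requires planting_density = 7/3, not an integer.
Intervening on fertilizer: fruit_count = -6*fertilizer + 37. Reaching 40 requires fertilizer = -1/2, not an integer.
Intervening on irrigation: with other inputs at their observed values, fruit_count = 3*irrigation + 16. Solving for 40 gives irrigation = 8, within [-2, 9].

set irrigation = 8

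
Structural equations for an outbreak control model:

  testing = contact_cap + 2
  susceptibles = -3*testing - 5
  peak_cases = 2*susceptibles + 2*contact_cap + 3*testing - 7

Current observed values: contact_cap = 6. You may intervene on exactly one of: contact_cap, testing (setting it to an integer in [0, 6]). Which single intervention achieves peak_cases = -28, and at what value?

Intervening on contact_cap: with other inputs at their observed values, peak_cases = -contact_cap - 23. Solving for -28 gives contact_cap = 5, within [0, 6].
Intervening on testing: peak_cases = -3*testing - 5. Reaching -28 requires testing = 23/3, not an integer.

set contact_cap = 5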